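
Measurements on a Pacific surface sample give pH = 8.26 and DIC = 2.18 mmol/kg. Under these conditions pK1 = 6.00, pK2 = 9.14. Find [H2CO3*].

[CO2*] = 10.5 μmol/kg

α₀ = 1 / (1 + K1/[H⁺] + K1K2/[H⁺]²) = 1 / (1 + 10^+2.26 + 10^+1.38)
   = 1 / (1 + 181.97 + 23.988) = 1/206.96 = 0.004832
[CO2*] = α₀ × DIC = 0.004832 × 2.18 = 0.0105 mmol/kg = 10.5 μmol/kg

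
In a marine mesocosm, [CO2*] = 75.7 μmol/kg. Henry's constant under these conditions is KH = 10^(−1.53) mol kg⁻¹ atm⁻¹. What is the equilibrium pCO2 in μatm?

KH = 10^(−1.53) = 2.951×10^-2 mol kg⁻¹ atm⁻¹
pCO2 = [CO2*]/KH = 75.7×10^-6 / 2.951×10^-2 = 2.57×10^-3 atm = 2570 μatm

pCO2 = 2570 μatm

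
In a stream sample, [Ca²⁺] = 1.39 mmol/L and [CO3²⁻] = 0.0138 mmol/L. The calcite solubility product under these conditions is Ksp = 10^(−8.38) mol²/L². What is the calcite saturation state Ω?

Ω = 4.60

Ksp = 10^(−8.38) = 4.169×10^-9
Ω = [Ca²⁺][CO3²⁻]/Ksp = (1.39×10^-3)(0.0138×10^-3) / 4.169×10^-9 = 4.60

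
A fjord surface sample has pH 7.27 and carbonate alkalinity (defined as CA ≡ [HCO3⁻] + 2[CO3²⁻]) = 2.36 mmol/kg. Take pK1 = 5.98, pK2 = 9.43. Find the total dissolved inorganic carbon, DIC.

CA = [HCO3⁻] + 2[CO3²⁻] = (α₁ + 2α₂)·DIC
At pH 7.27: [H⁺]/K1 = 10^-1.29 = 0.051286, K2/[H⁺] = 10^-2.16 = 0.0069183
α₁ = 1/(1 + 0.051286 + 0.0069183) = 1/1.0582 = 0.9450; α₂ = α₁·K2/[H⁺] = 0.006538
α₁ + 2α₂ = 0.9581
DIC = CA / (α₁ + 2α₂) = 2.36 / 0.9581 = 2.46 mmol/kg

DIC = 2.46 mmol/kg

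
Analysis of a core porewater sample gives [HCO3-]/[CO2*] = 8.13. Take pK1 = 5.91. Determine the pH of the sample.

pH = 6.82

From K1 = [H⁺][HCO3-]/[CO2*]:  pH = pK1 + log₁₀([HCO3-]/[CO2*])
log₁₀(8.13) = +0.910
pH = 5.91 + (+0.910) = 6.82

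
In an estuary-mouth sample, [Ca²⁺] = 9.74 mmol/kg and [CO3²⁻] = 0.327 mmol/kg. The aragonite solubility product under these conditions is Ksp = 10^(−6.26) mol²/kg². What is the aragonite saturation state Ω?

Ksp = 10^(−6.26) = 5.495×10^-7
Ω = [Ca²⁺][CO3²⁻]/Ksp = (9.74×10^-3)(0.327×10^-3) / 5.495×10^-7 = 5.80

Ω = 5.80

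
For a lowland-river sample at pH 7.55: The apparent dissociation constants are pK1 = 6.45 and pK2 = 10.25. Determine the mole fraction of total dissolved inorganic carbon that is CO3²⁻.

α₂ = 1 / (1 + [H⁺]/K2 + [H⁺]²/(K1K2)) = 1 / (1 + 10^+2.70 + 10^+1.60)
   = 1 / (1 + 501.19 + 39.811) = 1/542.00 = 0.001845

α₂ = 0.00185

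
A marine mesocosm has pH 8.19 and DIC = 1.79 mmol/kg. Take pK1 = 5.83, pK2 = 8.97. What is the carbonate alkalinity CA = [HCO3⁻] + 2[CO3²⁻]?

CA = [HCO3⁻] + 2[CO3²⁻] = (α₁ + 2α₂)·DIC
At pH 8.19: [H⁺]/K1 = 10^-2.36 = 0.0043652, K2/[H⁺] = 10^-0.78 = 0.16596
α₁ = 1/(1 + 0.0043652 + 0.16596) = 1/1.1703 = 0.8545; α₂ = α₁·K2/[H⁺] = 0.1418
α₁ + 2α₂ = 1.1381
CA = 1.1381 × 1.79 = 2.04 mmol/kg

CA = 2.04 mmol/kg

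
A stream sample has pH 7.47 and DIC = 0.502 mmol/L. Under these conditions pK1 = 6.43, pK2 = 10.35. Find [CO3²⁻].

[CO3²⁻] = 0.606 μmol/L

α₂ = 1 / (1 + [H⁺]/K2 + [H⁺]²/(K1K2)) = 1 / (1 + 10^+2.88 + 10^+1.84)
   = 1 / (1 + 758.58 + 69.183) = 1/828.76 = 0.001207
[CO3²⁻] = α₂ × DIC = 0.001207 × 0.502 = 0.000606 mmol/L = 0.606 μmol/L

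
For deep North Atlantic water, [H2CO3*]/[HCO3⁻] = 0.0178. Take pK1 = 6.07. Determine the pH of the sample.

From K1 = [H⁺][HCO3⁻]/[H2CO3*]:  pH = pK1 − log₁₀([H2CO3*]/[HCO3⁻])
log₁₀(0.0178) = -1.750
pH = 6.07 − (-1.750) = 7.82

pH = 7.82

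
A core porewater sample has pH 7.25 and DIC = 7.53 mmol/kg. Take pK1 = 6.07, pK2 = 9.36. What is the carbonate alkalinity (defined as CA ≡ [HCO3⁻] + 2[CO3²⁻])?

CA = 7.12 mmol/kg

CA = [HCO3⁻] + 2[CO3²⁻] = (α₁ + 2α₂)·DIC
At pH 7.25: [H⁺]/K1 = 10^-1.18 = 0.066069, K2/[H⁺] = 10^-2.11 = 0.0077625
α₁ = 1/(1 + 0.066069 + 0.0077625) = 1/1.0738 = 0.9312; α₂ = α₁·K2/[H⁺] = 0.007229
α₁ + 2α₂ = 0.9457
CA = 0.9457 × 7.53 = 7.12 mmol/kg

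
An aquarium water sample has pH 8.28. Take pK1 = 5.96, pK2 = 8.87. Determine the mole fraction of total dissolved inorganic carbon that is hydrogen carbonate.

α₁ = 0.793

α₁ = 1 / (1 + [H⁺]/K1 + K2/[H⁺]) = 1 / (1 + 10^-2.32 + 10^-0.59)
   = 1 / (1 + 0.0047863 + 0.25704) = 1/1.2618 = 0.7925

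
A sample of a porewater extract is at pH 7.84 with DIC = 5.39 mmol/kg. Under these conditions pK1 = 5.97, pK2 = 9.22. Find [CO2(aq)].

α₀ = 1 / (1 + K1/[H⁺] + K1K2/[H⁺]²) = 1 / (1 + 10^+1.87 + 10^+0.49)
   = 1 / (1 + 74.131 + 3.0903) = 1/78.221 = 0.01278
[CO2*] = α₀ × DIC = 0.01278 × 5.39 = 0.0689 mmol/kg

[CO2*] = 0.0689 mmol/kg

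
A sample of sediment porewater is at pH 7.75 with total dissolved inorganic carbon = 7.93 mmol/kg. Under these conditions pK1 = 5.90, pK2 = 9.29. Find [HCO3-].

[HCO3⁻] = 7.60 mmol/kg

α₁ = 1 / (1 + [H⁺]/K1 + K2/[H⁺]) = 1 / (1 + 10^-1.85 + 10^-1.54)
   = 1 / (1 + 0.014125 + 0.028840) = 1/1.0430 = 0.9588
[HCO3⁻] = α₁ × DIC = 0.9588 × 7.93 = 7.60 mmol/kg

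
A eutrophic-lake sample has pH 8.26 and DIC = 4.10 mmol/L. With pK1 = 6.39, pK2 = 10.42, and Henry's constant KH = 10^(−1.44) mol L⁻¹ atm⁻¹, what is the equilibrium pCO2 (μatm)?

pCO2 = 1490 μatm

α₀ = 1 / (1 + K1/[H⁺] + K1K2/[H⁺]²) = 1 / (1 + 10^+1.87 + 10^-0.29)
   = 1 / (1 + 74.131 + 0.51286) = 1/75.644 = 0.01322
[CO2*] = α₀ × DIC = 0.01322 × 4.10 = 0.05420 mmol/L
pCO2 = [CO2*]/KH = 5.420×10^-5 / 3.631×10^-2 = 1490 μatm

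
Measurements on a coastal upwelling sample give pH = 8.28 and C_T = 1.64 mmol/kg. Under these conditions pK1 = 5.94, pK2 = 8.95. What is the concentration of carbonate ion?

α₂ = 1 / (1 + [H⁺]/K2 + [H⁺]²/(K1K2)) = 1 / (1 + 10^+0.67 + 10^-1.67)
   = 1 / (1 + 4.6774 + 0.021380) = 1/5.6987 = 0.1755
[CO3²⁻] = α₂ × DIC = 0.1755 × 1.64 = 0.288 mmol/kg

[CO3²⁻] = 0.288 mmol/kg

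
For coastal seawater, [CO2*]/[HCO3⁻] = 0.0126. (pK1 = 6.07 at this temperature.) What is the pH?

pH = 7.97

From K1 = [H⁺][HCO3⁻]/[CO2*]:  pH = pK1 − log₁₀([CO2*]/[HCO3⁻])
log₁₀(0.0126) = -1.900
pH = 6.07 − (-1.900) = 7.97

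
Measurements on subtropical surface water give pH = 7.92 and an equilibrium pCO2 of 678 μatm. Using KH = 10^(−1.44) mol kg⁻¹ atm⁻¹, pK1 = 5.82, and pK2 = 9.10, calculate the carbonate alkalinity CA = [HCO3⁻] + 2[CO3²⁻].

[CO2*] = KH · pCO2 = 10^(−1.44) × 678×10^-6 = 2.462×10^-5 mol/kg
α₀ = 1/(1 + K1/[H⁺] + K1K2/[H⁺]²) = 1/(1 + 10^+2.10 + 10^+0.92) = 0.007396
DIC = [CO2*]/α₀ = 2.462×10^-5 / 0.007396 = 3.328 mmol/kg
CA = (α₁ + 2α₂)·DIC = (0.9311 + 2×0.06152) × 3.328 = 3.51 mmol/kg

CA = 3.51 mmol/kg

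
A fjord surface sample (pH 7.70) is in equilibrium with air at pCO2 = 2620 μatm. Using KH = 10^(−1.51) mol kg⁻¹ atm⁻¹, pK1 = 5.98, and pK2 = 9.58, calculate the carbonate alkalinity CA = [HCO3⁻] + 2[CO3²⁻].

[CO2*] = KH · pCO2 = 10^(−1.51) × 2620×10^-6 = 8.097×10^-5 mol/kg
α₀ = 1/(1 + K1/[H⁺] + K1K2/[H⁺]²) = 1/(1 + 10^+1.72 + 10^-0.16) = 0.01846
DIC = [CO2*]/α₀ = 8.097×10^-5 / 0.01846 = 4.386 mmol/kg
CA = (α₁ + 2α₂)·DIC = (0.9688 + 2×0.01277) × 4.386 = 4.36 mmol/kg

CA = 4.36 mmol/kg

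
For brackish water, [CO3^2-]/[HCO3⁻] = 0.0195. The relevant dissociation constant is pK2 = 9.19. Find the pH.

pH = 7.48

From K2 = [H⁺][CO3^2-]/[HCO3⁻]:  pH = pK2 + log₁₀([CO3^2-]/[HCO3⁻])
log₁₀(0.0195) = -1.710
pH = 9.19 + (-1.710) = 7.48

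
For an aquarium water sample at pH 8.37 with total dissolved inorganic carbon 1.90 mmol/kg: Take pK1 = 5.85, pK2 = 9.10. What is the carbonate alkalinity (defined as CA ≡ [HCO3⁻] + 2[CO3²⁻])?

CA = 2.19 mmol/kg

CA = [HCO3⁻] + 2[CO3²⁻] = (α₁ + 2α₂)·DIC
At pH 8.37: [H⁺]/K1 = 10^-2.52 = 0.0030200, K2/[H⁺] = 10^-0.73 = 0.18621
α₁ = 1/(1 + 0.0030200 + 0.18621) = 1/1.1892 = 0.8409; α₂ = α₁·K2/[H⁺] = 0.1566
α₁ + 2α₂ = 1.1540
CA = 1.1540 × 1.90 = 2.19 mmol/kg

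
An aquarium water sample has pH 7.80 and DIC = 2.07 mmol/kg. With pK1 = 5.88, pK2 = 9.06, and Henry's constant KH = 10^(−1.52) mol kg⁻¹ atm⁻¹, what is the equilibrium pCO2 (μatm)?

pCO2 = 772 μatm

α₀ = 1 / (1 + K1/[H⁺] + K1K2/[H⁺]²) = 1 / (1 + 10^+1.92 + 10^+0.66)
   = 1 / (1 + 83.176 + 4.5709) = 1/88.747 = 0.01127
[CO2*] = α₀ × DIC = 0.01127 × 2.07 = 0.02332 mmol/kg
pCO2 = [CO2*]/KH = 2.332×10^-5 / 3.020×10^-2 = 772 μatm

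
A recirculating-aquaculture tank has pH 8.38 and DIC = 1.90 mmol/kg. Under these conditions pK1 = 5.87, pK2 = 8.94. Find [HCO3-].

α₁ = 1 / (1 + [H⁺]/K1 + K2/[H⁺]) = 1 / (1 + 10^-2.51 + 10^-0.56)
   = 1 / (1 + 0.0030903 + 0.27542) = 1/1.2785 = 0.7822
[HCO3⁻] = α₁ × DIC = 0.7822 × 1.90 = 1.49 mmol/kg

[HCO3⁻] = 1.49 mmol/kg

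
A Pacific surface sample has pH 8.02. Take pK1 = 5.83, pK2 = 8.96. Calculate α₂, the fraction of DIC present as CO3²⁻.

α₂ = 0.102

α₂ = 1 / (1 + [H⁺]/K2 + [H⁺]²/(K1K2)) = 1 / (1 + 10^+0.94 + 10^-1.25)
   = 1 / (1 + 8.7096 + 0.056234) = 1/9.7659 = 0.1024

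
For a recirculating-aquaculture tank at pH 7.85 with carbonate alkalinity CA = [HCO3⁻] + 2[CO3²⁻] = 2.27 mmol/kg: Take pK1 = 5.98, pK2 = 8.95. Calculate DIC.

CA = [HCO3⁻] + 2[CO3²⁻] = (α₁ + 2α₂)·DIC
At pH 7.85: [H⁺]/K1 = 10^-1.87 = 0.013490, K2/[H⁺] = 10^-1.10 = 0.079433
α₁ = 1/(1 + 0.013490 + 0.079433) = 1/1.0929 = 0.9150; α₂ = α₁·K2/[H⁺] = 0.07268
α₁ + 2α₂ = 1.0603
DIC = CA / (α₁ + 2α₂) = 2.27 / 1.0603 = 2.14 mmol/kg

DIC = 2.14 mmol/kg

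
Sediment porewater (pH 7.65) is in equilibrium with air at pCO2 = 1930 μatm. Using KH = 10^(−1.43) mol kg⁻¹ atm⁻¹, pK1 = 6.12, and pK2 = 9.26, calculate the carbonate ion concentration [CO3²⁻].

[CO2*] = KH · pCO2 = 10^(−1.43) × 1930×10^-6 = 7.171×10^-5 mol/kg
α₀ = 1/(1 + K1/[H⁺] + K1K2/[H⁺]²) = 1/(1 + 10^+1.53 + 10^-0.08) = 0.02800
DIC = [CO2*]/α₀ = 7.171×10^-5 / 0.02800 = 2.561 mmol/kg
[CO3²⁻] = α₂·DIC; α₂ = 0.02329, so [CO3²⁻] = 0.02329 × 2.561 = 0.0596 mmol/kg

[CO3²⁻] = 0.0596 mmol/kg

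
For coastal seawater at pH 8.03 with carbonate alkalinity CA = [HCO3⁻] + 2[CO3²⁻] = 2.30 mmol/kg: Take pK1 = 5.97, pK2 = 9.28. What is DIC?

DIC = 2.20 mmol/kg

CA = [HCO3⁻] + 2[CO3²⁻] = (α₁ + 2α₂)·DIC
At pH 8.03: [H⁺]/K1 = 10^-2.06 = 0.0087096, K2/[H⁺] = 10^-1.25 = 0.056234
α₁ = 1/(1 + 0.0087096 + 0.056234) = 1/1.0649 = 0.9390; α₂ = α₁·K2/[H⁺] = 0.05280
α₁ + 2α₂ = 1.0446
DIC = CA / (α₁ + 2α₂) = 2.30 / 1.0446 = 2.20 mmol/kg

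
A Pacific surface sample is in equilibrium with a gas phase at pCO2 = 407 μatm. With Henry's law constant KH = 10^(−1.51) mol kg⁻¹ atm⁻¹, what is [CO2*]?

KH = 10^(−1.51) = 3.090×10^-2 mol kg⁻¹ atm⁻¹
[CO2*] = KH · pCO2 = 3.090×10^-2 × 407×10^-6 atm = 1.26×10^-5 mol/kg

[CO2*] = 12.6 μmol/kg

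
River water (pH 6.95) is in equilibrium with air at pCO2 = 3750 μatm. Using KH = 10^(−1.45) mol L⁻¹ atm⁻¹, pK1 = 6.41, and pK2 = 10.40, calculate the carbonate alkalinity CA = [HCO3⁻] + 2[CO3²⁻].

[CO2*] = KH · pCO2 = 10^(−1.45) × 3750×10^-6 = 1.331×10^-4 mol/L
α₀ = 1/(1 + K1/[H⁺] + K1K2/[H⁺]²) = 1/(1 + 10^+0.54 + 10^-2.91) = 0.2238
DIC = [CO2*]/α₀ = 1.331×10^-4 / 0.2238 = 0.5946 mmol/L
CA = (α₁ + 2α₂)·DIC = (0.7759 + 2×0.0002753) × 0.5946 = 0.462 mmol/L

CA = 0.462 mmol/L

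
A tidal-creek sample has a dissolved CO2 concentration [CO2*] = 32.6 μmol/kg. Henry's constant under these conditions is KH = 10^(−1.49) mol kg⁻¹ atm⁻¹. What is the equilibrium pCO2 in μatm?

pCO2 = 1010 μatm

KH = 10^(−1.49) = 3.236×10^-2 mol kg⁻¹ atm⁻¹
pCO2 = [CO2*]/KH = 32.6×10^-6 / 3.236×10^-2 = 1.01×10^-3 atm = 1010 μatm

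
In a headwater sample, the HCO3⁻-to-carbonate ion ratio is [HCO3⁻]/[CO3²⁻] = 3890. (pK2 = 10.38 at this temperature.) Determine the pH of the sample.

From K2 = [H⁺][CO3²⁻]/[HCO3⁻]:  pH = pK2 − log₁₀([HCO3⁻]/[CO3²⁻])
log₁₀(3890) = +3.590
pH = 10.38 − (+3.590) = 6.79

pH = 6.79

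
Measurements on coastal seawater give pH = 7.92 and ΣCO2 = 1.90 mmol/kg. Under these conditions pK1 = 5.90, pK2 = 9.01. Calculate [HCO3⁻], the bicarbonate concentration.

[HCO3⁻] = 1.74 mmol/kg

α₁ = 1 / (1 + [H⁺]/K1 + K2/[H⁺]) = 1 / (1 + 10^-2.02 + 10^-1.09)
   = 1 / (1 + 0.0095499 + 0.081283) = 1/1.0908 = 0.9167
[HCO3⁻] = α₁ × DIC = 0.9167 × 1.90 = 1.74 mmol/kg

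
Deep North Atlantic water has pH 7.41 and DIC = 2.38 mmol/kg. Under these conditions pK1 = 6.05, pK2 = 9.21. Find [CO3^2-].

[CO3²⁻] = 0.0356 mmol/kg

α₂ = 1 / (1 + [H⁺]/K2 + [H⁺]²/(K1K2)) = 1 / (1 + 10^+1.80 + 10^+0.44)
   = 1 / (1 + 63.096 + 2.7542) = 1/66.850 = 0.01496
[CO3²⁻] = α₂ × DIC = 0.01496 × 2.38 = 0.0356 mmol/kg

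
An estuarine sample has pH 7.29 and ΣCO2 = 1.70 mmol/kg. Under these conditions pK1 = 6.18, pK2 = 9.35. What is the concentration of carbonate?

[CO3²⁻] = 13.6 μmol/kg

α₂ = 1 / (1 + [H⁺]/K2 + [H⁺]²/(K1K2)) = 1 / (1 + 10^+2.06 + 10^+0.95)
   = 1 / (1 + 114.82 + 8.9125) = 1/124.73 = 0.008017
[CO3²⁻] = α₂ × DIC = 0.008017 × 1.70 = 0.0136 mmol/kg = 13.6 μmol/kg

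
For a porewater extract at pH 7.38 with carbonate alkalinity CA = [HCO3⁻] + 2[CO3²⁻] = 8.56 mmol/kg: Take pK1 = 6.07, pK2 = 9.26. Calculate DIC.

DIC = 8.86 mmol/kg

CA = [HCO3⁻] + 2[CO3²⁻] = (α₁ + 2α₂)·DIC
At pH 7.38: [H⁺]/K1 = 10^-1.31 = 0.048978, K2/[H⁺] = 10^-1.88 = 0.013183
α₁ = 1/(1 + 0.048978 + 0.013183) = 1/1.0622 = 0.9415; α₂ = α₁·K2/[H⁺] = 0.01241
α₁ + 2α₂ = 0.9663
DIC = CA / (α₁ + 2α₂) = 8.56 / 0.9663 = 8.86 mmol/kg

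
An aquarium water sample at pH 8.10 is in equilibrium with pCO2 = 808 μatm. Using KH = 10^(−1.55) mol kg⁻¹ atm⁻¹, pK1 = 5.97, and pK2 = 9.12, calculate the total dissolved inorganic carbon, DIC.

[CO2*] = KH · pCO2 = 10^(−1.55) × 808×10^-6 = 2.277×10^-5 mol/kg
α₀ = 1/(1 + K1/[H⁺] + K1K2/[H⁺]²) = 1/(1 + 10^+2.13 + 10^+1.11) = 0.006721
DIC = [CO2*]/α₀ = 2.277×10^-5 / 0.006721 = 3.39 mmol/kg

DIC = 3.39 mmol/kg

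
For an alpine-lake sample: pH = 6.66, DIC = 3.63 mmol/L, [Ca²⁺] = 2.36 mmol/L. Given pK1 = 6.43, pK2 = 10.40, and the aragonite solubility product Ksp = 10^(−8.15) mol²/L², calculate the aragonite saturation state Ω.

α₂ = 1 / (1 + [H⁺]/K2 + [H⁺]²/(K1K2)) = 1 / (1 + 10^+3.74 + 10^+3.51)
   = 1 / (1 + 5495.4 + 3235.9) = 1/8732.3 = 0.0001145
[CO3²⁻] = α₂ × DIC = 0.0001145 × 3.63 = 0.0004157 mmol/L = 0.4157 μmol/L
Ksp = 10^(−8.15) = 7.079×10^-9
Ω = [Ca²⁺][CO3²⁻]/Ksp = (2.36×10^-3)(4.157×10^-7) / 7.079×10^-9 = 0.139

Ω = 0.139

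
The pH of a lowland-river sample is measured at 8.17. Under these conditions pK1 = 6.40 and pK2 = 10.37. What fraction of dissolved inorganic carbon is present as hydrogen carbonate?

α₁ = 0.977

α₁ = 1 / (1 + [H⁺]/K1 + K2/[H⁺]) = 1 / (1 + 10^-1.77 + 10^-2.20)
   = 1 / (1 + 0.016982 + 0.0063096) = 1/1.0233 = 0.9772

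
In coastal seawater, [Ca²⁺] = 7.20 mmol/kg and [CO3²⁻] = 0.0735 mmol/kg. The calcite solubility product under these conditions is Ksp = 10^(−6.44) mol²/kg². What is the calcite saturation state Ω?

Ω = 1.46

Ksp = 10^(−6.44) = 3.631×10^-7
Ω = [Ca²⁺][CO3²⁻]/Ksp = (7.20×10^-3)(0.0735×10^-3) / 3.631×10^-7 = 1.46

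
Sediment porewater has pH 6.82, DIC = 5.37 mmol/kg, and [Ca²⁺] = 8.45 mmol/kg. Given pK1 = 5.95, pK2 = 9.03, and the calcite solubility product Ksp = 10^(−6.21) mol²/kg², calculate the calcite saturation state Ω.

Ω = 0.398

α₂ = 1 / (1 + [H⁺]/K2 + [H⁺]²/(K1K2)) = 1 / (1 + 10^+2.21 + 10^+1.34)
   = 1 / (1 + 162.18 + 21.878) = 1/185.06 = 0.005404
[CO3²⁻] = α₂ × DIC = 0.005404 × 5.37 = 0.02902 mmol/kg
Ksp = 10^(−6.21) = 6.166×10^-7
Ω = [Ca²⁺][CO3²⁻]/Ksp = (8.45×10^-3)(2.902×10^-5) / 6.166×10^-7 = 0.398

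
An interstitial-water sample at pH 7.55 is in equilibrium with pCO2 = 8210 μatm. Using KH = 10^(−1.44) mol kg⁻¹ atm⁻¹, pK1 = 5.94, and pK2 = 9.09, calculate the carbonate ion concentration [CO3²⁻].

[CO3²⁻] = 0.350 mmol/kg

[CO2*] = KH · pCO2 = 10^(−1.44) × 8210×10^-6 = 2.981×10^-4 mol/kg
α₀ = 1/(1 + K1/[H⁺] + K1K2/[H⁺]²) = 1/(1 + 10^+1.61 + 10^+0.07) = 0.02330
DIC = [CO2*]/α₀ = 2.981×10^-4 / 0.02330 = 12.79 mmol/kg
[CO3²⁻] = α₂·DIC; α₂ = 0.02738, so [CO3²⁻] = 0.02738 × 12.79 = 0.350 mmol/kg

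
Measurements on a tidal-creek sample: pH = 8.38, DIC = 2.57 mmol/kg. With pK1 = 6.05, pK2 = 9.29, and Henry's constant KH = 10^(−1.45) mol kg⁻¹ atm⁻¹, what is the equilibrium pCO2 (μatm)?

α₀ = 1 / (1 + K1/[H⁺] + K1K2/[H⁺]²) = 1 / (1 + 10^+2.33 + 10^+1.42)
   = 1 / (1 + 213.80 + 26.303) = 1/241.10 = 0.004148
[CO2*] = α₀ × DIC = 0.004148 × 2.57 = 0.01066 mmol/kg = 10.66 μmol/kg
pCO2 = [CO2*]/KH = 1.066×10^-5 / 3.548×10^-2 = 300 μatm

pCO2 = 300 μatm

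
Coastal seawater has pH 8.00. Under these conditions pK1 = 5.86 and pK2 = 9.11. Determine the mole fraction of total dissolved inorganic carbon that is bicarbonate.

α₁ = 0.922

α₁ = 1 / (1 + [H⁺]/K1 + K2/[H⁺]) = 1 / (1 + 10^-2.14 + 10^-1.11)
   = 1 / (1 + 0.0072444 + 0.077625) = 1/1.0849 = 0.9218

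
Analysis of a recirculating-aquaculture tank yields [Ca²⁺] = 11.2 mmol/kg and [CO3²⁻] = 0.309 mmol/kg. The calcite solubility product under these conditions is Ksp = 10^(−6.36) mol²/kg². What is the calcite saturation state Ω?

Ω = 7.93

Ksp = 10^(−6.36) = 4.365×10^-7
Ω = [Ca²⁺][CO3²⁻]/Ksp = (11.2×10^-3)(0.309×10^-3) / 4.365×10^-7 = 7.93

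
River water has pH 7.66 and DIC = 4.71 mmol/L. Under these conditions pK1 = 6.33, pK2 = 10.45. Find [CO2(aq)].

[CO2*] = 0.210 mmol/L

α₀ = 1 / (1 + K1/[H⁺] + K1K2/[H⁺]²) = 1 / (1 + 10^+1.33 + 10^-1.46)
   = 1 / (1 + 21.380 + 0.034674) = 1/22.414 = 0.04461
[CO2*] = α₀ × DIC = 0.04461 × 4.71 = 0.210 mmol/L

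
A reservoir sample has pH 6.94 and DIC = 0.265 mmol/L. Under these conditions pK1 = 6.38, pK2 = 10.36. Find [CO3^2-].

[CO3²⁻] = 0.0790 μmol/L

α₂ = 1 / (1 + [H⁺]/K2 + [H⁺]²/(K1K2)) = 1 / (1 + 10^+3.42 + 10^+2.86)
   = 1 / (1 + 2630.3 + 724.44) = 1/3355.7 = 0.0002980
[CO3²⁻] = α₂ × DIC = 0.0002980 × 0.265 = 7.90×10^-5 mmol/L = 0.0790 μmol/L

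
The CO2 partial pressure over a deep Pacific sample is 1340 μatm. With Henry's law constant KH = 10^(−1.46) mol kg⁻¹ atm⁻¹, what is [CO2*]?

[CO2*] = 46.5 μmol/kg

KH = 10^(−1.46) = 3.467×10^-2 mol kg⁻¹ atm⁻¹
[CO2*] = KH · pCO2 = 3.467×10^-2 × 1340×10^-6 atm = 4.65×10^-5 mol/kg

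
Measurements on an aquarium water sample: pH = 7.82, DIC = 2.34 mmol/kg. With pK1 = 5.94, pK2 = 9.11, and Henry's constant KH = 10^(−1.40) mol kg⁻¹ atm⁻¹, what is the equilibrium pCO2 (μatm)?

α₀ = 1 / (1 + K1/[H⁺] + K1K2/[H⁺]²) = 1 / (1 + 10^+1.88 + 10^+0.59)
   = 1 / (1 + 75.858 + 3.8905) = 1/80.748 = 0.01238
[CO2*] = α₀ × DIC = 0.01238 × 2.34 = 0.02898 mmol/kg
pCO2 = [CO2*]/KH = 2.898×10^-5 / 3.981×10^-2 = 728 μatm

pCO2 = 728 μatm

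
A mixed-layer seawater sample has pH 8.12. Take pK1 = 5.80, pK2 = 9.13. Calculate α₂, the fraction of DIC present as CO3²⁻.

α₂ = 0.0886

α₂ = 1 / (1 + [H⁺]/K2 + [H⁺]²/(K1K2)) = 1 / (1 + 10^+1.01 + 10^-1.31)
   = 1 / (1 + 10.233 + 0.048978) = 1/11.282 = 0.08864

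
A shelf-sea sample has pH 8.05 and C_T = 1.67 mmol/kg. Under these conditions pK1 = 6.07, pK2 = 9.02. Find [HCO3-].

[HCO3⁻] = 1.49 mmol/kg

α₁ = 1 / (1 + [H⁺]/K1 + K2/[H⁺]) = 1 / (1 + 10^-1.98 + 10^-0.97)
   = 1 / (1 + 0.010471 + 0.10715) = 1/1.1176 = 0.8948
[HCO3⁻] = α₁ × DIC = 0.8948 × 1.67 = 1.49 mmol/kg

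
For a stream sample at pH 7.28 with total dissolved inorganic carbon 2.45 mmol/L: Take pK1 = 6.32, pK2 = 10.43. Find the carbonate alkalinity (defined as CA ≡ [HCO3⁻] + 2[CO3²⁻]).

CA = [HCO3⁻] + 2[CO3²⁻] = (α₁ + 2α₂)·DIC
At pH 7.28: [H⁺]/K1 = 10^-0.96 = 0.10965, K2/[H⁺] = 10^-3.15 = 0.00070795
α₁ = 1/(1 + 0.10965 + 0.00070795) = 1/1.1104 = 0.9006; α₂ = α₁·K2/[H⁺] = 0.0006376
α₁ + 2α₂ = 0.9019
CA = 0.9019 × 2.45 = 2.21 mmol/L

CA = 2.21 mmol/L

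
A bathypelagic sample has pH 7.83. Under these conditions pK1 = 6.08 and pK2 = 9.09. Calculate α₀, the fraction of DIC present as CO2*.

α₀ = 0.0166

α₀ = 1 / (1 + K1/[H⁺] + K1K2/[H⁺]²) = 1 / (1 + 10^+1.75 + 10^+0.49)
   = 1 / (1 + 56.234 + 3.0903) = 1/60.324 = 0.01658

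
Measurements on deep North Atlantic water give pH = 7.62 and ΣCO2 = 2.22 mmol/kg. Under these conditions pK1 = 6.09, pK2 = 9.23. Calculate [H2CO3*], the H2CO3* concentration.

α₀ = 1 / (1 + K1/[H⁺] + K1K2/[H⁺]²) = 1 / (1 + 10^+1.53 + 10^-0.08)
   = 1 / (1 + 33.884 + 0.83176) = 1/35.716 = 0.02800
[CO2*] = α₀ × DIC = 0.02800 × 2.22 = 0.0622 mmol/kg

[CO2*] = 0.0622 mmol/kg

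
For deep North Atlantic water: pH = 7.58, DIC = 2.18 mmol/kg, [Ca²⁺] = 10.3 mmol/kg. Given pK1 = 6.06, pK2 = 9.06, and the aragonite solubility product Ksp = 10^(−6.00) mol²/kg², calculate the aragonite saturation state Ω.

α₂ = 1 / (1 + [H⁺]/K2 + [H⁺]²/(K1K2)) = 1 / (1 + 10^+1.48 + 10^-0.04)
   = 1 / (1 + 30.200 + 0.91201) = 1/32.112 = 0.03114
[CO3²⁻] = α₂ × DIC = 0.03114 × 2.18 = 0.06789 mmol/kg
Ksp = 10^(−6.00) = 1.000×10^-6
Ω = [Ca²⁺][CO3²⁻]/Ksp = (10.3×10^-3)(6.789×10^-5) / 1.000×10^-6 = 0.699

Ω = 0.699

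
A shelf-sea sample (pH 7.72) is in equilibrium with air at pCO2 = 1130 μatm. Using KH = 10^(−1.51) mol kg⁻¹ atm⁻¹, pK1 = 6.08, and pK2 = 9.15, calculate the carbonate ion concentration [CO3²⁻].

[CO2*] = KH · pCO2 = 10^(−1.51) × 1130×10^-6 = 3.492×10^-5 mol/kg
α₀ = 1/(1 + K1/[H⁺] + K1K2/[H⁺]²) = 1/(1 + 10^+1.64 + 10^+0.21) = 0.02161
DIC = [CO2*]/α₀ = 3.492×10^-5 / 0.02161 = 1.616 mmol/kg
[CO3²⁻] = α₂·DIC; α₂ = 0.03505, so [CO3²⁻] = 0.03505 × 1.616 = 0.0566 mmol/kg

[CO3²⁻] = 0.0566 mmol/kg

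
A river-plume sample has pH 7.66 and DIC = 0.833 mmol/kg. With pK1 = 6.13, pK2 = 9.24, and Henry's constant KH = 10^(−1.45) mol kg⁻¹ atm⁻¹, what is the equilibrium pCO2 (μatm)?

α₀ = 1 / (1 + K1/[H⁺] + K1K2/[H⁺]²) = 1 / (1 + 10^+1.53 + 10^-0.05)
   = 1 / (1 + 33.884 + 0.89125) = 1/35.776 = 0.02795
[CO2*] = α₀ × DIC = 0.02795 × 0.833 = 0.02328 mmol/kg
pCO2 = [CO2*]/KH = 2.328×10^-5 / 3.548×10^-2 = 656 μatm

pCO2 = 656 μatm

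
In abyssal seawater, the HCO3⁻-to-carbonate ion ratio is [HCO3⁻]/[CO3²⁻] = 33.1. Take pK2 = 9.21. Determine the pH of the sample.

pH = 7.69

From K2 = [H⁺][CO3²⁻]/[HCO3⁻]:  pH = pK2 − log₁₀([HCO3⁻]/[CO3²⁻])
log₁₀(33.1) = +1.520
pH = 9.21 − (+1.520) = 7.69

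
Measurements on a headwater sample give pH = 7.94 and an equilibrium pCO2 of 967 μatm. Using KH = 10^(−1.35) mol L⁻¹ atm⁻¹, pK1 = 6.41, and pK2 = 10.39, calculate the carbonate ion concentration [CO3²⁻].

[CO3²⁻] = 5.19 μmol/L

[CO2*] = KH · pCO2 = 10^(−1.35) × 967×10^-6 = 4.319×10^-5 mol/L
α₀ = 1/(1 + K1/[H⁺] + K1K2/[H⁺]²) = 1/(1 + 10^+1.53 + 10^-0.92) = 0.02857
DIC = [CO2*]/α₀ = 4.319×10^-5 / 0.02857 = 1.512 mmol/L
[CO3²⁻] = α₂·DIC; α₂ = 0.003435, so [CO3²⁻] = 0.003435 × 1.512 = 0.00519 mmol/L = 5.19 μmol/L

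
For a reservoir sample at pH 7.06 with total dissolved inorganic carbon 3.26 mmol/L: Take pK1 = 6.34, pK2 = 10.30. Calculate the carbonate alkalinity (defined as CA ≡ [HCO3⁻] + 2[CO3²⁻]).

CA = [HCO3⁻] + 2[CO3²⁻] = (α₁ + 2α₂)·DIC
At pH 7.06: [H⁺]/K1 = 10^-0.72 = 0.19055, K2/[H⁺] = 10^-3.24 = 0.00057544
α₁ = 1/(1 + 0.19055 + 0.00057544) = 1/1.1911 = 0.8395; α₂ = α₁·K2/[H⁺] = 0.0004831
α₁ + 2α₂ = 0.8405
CA = 0.8405 × 3.26 = 2.74 mmol/L

CA = 2.74 mmol/L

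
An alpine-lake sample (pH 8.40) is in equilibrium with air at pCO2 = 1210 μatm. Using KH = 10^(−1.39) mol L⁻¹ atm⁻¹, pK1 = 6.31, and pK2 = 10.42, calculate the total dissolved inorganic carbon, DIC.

[CO2*] = KH · pCO2 = 10^(−1.39) × 1210×10^-6 = 4.929×10^-5 mol/L
α₀ = 1/(1 + K1/[H⁺] + K1K2/[H⁺]²) = 1/(1 + 10^+2.09 + 10^+0.07) = 0.007987
DIC = [CO2*]/α₀ = 4.929×10^-5 / 0.007987 = 6.17 mmol/L

DIC = 6.17 mmol/L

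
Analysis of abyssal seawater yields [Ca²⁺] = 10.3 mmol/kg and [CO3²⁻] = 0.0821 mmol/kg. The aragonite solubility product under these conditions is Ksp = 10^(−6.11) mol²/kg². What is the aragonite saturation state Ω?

Ksp = 10^(−6.11) = 7.762×10^-7
Ω = [Ca²⁺][CO3²⁻]/Ksp = (10.3×10^-3)(0.0821×10^-3) / 7.762×10^-7 = 1.09

Ω = 1.09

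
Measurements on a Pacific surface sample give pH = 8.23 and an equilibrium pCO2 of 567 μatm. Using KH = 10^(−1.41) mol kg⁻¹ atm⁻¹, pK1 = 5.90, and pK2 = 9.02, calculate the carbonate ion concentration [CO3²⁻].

[CO2*] = KH · pCO2 = 10^(−1.41) × 567×10^-6 = 2.206×10^-5 mol/kg
α₀ = 1/(1 + K1/[H⁺] + K1K2/[H⁺]²) = 1/(1 + 10^+2.33 + 10^+1.54) = 0.004008
DIC = [CO2*]/α₀ = 2.206×10^-5 / 0.004008 = 5.503 mmol/kg
[CO3²⁻] = α₂·DIC; α₂ = 0.1390, so [CO3²⁻] = 0.1390 × 5.503 = 0.765 mmol/kg

[CO3²⁻] = 0.765 mmol/kg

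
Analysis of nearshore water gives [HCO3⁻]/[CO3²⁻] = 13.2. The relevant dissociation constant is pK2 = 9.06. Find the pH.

pH = 7.94

From K2 = [H⁺][CO3²⁻]/[HCO3⁻]:  pH = pK2 − log₁₀([HCO3⁻]/[CO3²⁻])
log₁₀(13.2) = +1.121
pH = 9.06 − (+1.121) = 7.94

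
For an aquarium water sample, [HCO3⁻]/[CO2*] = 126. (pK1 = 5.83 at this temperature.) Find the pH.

From K1 = [H⁺][HCO3⁻]/[CO2*]:  pH = pK1 + log₁₀([HCO3⁻]/[CO2*])
log₁₀(126) = +2.100
pH = 5.83 + (+2.100) = 7.93

pH = 7.93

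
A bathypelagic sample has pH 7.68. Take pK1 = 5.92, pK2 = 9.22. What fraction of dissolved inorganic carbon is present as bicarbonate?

α₁ = 1 / (1 + [H⁺]/K1 + K2/[H⁺]) = 1 / (1 + 10^-1.76 + 10^-1.54)
   = 1 / (1 + 0.017378 + 0.028840) = 1/1.0462 = 0.9558

α₁ = 0.956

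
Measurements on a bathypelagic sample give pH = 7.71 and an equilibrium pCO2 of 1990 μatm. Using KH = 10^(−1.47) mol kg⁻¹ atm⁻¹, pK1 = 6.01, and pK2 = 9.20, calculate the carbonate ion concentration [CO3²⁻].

[CO2*] = KH · pCO2 = 10^(−1.47) × 1990×10^-6 = 6.743×10^-5 mol/kg
α₀ = 1/(1 + K1/[H⁺] + K1K2/[H⁺]²) = 1/(1 + 10^+1.70 + 10^+0.21) = 0.01896
DIC = [CO2*]/α₀ = 6.743×10^-5 / 0.01896 = 3.556 mmol/kg
[CO3²⁻] = α₂·DIC; α₂ = 0.03075, so [CO3²⁻] = 0.03075 × 3.556 = 0.109 mmol/kg

[CO3²⁻] = 0.109 mmol/kg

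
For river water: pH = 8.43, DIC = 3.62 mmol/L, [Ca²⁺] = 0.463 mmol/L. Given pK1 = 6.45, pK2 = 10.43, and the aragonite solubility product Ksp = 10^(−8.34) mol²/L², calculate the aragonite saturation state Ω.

α₂ = 1 / (1 + [H⁺]/K2 + [H⁺]²/(K1K2)) = 1 / (1 + 10^+2.00 + 10^+0.02)
   = 1 / (1 + 100.00 + 1.0471) = 1/102.05 = 0.009799
[CO3²⁻] = α₂ × DIC = 0.009799 × 3.62 = 0.03547 mmol/L
Ksp = 10^(−8.34) = 4.571×10^-9
Ω = [Ca²⁺][CO3²⁻]/Ksp = (0.463×10^-3)(3.547×10^-5) / 4.571×10^-9 = 3.59

Ω = 3.59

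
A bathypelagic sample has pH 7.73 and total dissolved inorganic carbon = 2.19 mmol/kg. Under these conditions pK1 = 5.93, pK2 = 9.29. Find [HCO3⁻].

α₁ = 1 / (1 + [H⁺]/K1 + K2/[H⁺]) = 1 / (1 + 10^-1.80 + 10^-1.56)
   = 1 / (1 + 0.015849 + 0.027542) = 1/1.0434 = 0.9584
[HCO3⁻] = α₁ × DIC = 0.9584 × 2.19 = 2.10 mmol/kg

[HCO3⁻] = 2.10 mmol/kg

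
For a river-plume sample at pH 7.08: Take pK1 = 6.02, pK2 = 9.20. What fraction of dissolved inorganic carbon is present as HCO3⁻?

α₁ = 1 / (1 + [H⁺]/K1 + K2/[H⁺]) = 1 / (1 + 10^-1.06 + 10^-2.12)
   = 1 / (1 + 0.087096 + 0.0075858) = 1/1.0947 = 0.9135

α₁ = 0.914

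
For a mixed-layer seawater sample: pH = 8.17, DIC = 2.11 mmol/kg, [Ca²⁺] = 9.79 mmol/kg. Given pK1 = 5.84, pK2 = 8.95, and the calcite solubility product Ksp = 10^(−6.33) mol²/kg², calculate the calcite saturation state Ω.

Ω = 6.26

α₂ = 1 / (1 + [H⁺]/K2 + [H⁺]²/(K1K2)) = 1 / (1 + 10^+0.78 + 10^-1.55)
   = 1 / (1 + 6.0256 + 0.028184) = 1/7.0538 = 0.1418
[CO3²⁻] = α₂ × DIC = 0.1418 × 2.11 = 0.2991 mmol/kg
Ksp = 10^(−6.33) = 4.677×10^-7
Ω = [Ca²⁺][CO3²⁻]/Ksp = (9.79×10^-3)(2.991×10^-4) / 4.677×10^-7 = 6.26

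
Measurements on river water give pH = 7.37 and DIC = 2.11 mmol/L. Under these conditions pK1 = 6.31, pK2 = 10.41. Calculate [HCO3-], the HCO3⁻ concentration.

[HCO3⁻] = 1.94 mmol/L

α₁ = 1 / (1 + [H⁺]/K1 + K2/[H⁺]) = 1 / (1 + 10^-1.06 + 10^-3.04)
   = 1 / (1 + 0.087096 + 0.00091201) = 1/1.0880 = 0.9191
[HCO3⁻] = α₁ × DIC = 0.9191 × 2.11 = 1.94 mmol/L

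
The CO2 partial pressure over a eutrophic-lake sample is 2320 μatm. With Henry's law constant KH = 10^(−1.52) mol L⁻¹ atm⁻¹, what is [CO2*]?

KH = 10^(−1.52) = 3.020×10^-2 mol L⁻¹ atm⁻¹
[CO2*] = KH · pCO2 = 3.020×10^-2 × 2320×10^-6 atm = 7.01×10^-5 mol/L

[CO2*] = 70.1 μmol/L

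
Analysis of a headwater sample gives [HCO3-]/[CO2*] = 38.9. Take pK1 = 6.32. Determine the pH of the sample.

pH = 7.91

From K1 = [H⁺][HCO3-]/[CO2*]:  pH = pK1 + log₁₀([HCO3-]/[CO2*])
log₁₀(38.9) = +1.590
pH = 6.32 + (+1.590) = 7.91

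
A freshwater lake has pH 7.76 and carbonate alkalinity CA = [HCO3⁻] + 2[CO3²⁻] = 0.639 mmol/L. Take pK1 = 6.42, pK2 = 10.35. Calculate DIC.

CA = [HCO3⁻] + 2[CO3²⁻] = (α₁ + 2α₂)·DIC
At pH 7.76: [H⁺]/K1 = 10^-1.34 = 0.045709, K2/[H⁺] = 10^-2.59 = 0.0025704
α₁ = 1/(1 + 0.045709 + 0.0025704) = 1/1.0483 = 0.9539; α₂ = α₁·K2/[H⁺] = 0.002452
α₁ + 2α₂ = 0.9588
DIC = CA / (α₁ + 2α₂) = 0.639 / 0.9588 = 0.666 mmol/L

DIC = 0.666 mmol/L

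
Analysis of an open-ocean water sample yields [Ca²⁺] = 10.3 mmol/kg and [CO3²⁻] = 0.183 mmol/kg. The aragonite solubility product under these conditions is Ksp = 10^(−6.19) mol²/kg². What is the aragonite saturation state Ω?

Ω = 2.92

Ksp = 10^(−6.19) = 6.457×10^-7
Ω = [Ca²⁺][CO3²⁻]/Ksp = (10.3×10^-3)(0.183×10^-3) / 6.457×10^-7 = 2.92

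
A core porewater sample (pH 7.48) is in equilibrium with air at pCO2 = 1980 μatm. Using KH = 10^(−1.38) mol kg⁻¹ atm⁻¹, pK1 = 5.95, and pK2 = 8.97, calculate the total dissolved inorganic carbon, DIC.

[CO2*] = KH · pCO2 = 10^(−1.38) × 1980×10^-6 = 8.254×10^-5 mol/kg
α₀ = 1/(1 + K1/[H⁺] + K1K2/[H⁺]²) = 1/(1 + 10^+1.53 + 10^+0.04) = 0.02779
DIC = [CO2*]/α₀ = 8.254×10^-5 / 0.02779 = 2.97 mmol/kg

DIC = 2.97 mmol/kg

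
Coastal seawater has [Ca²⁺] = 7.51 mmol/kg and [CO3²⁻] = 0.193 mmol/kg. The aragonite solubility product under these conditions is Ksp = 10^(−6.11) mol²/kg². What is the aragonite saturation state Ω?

Ω = 1.87

Ksp = 10^(−6.11) = 7.762×10^-7
Ω = [Ca²⁺][CO3²⁻]/Ksp = (7.51×10^-3)(0.193×10^-3) / 7.762×10^-7 = 1.87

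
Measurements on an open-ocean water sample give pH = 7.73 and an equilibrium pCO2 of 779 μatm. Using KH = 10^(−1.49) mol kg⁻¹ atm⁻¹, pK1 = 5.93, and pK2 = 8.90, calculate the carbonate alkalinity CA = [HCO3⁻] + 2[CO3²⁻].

[CO2*] = KH · pCO2 = 10^(−1.49) × 779×10^-6 = 2.521×10^-5 mol/kg
α₀ = 1/(1 + K1/[H⁺] + K1K2/[H⁺]²) = 1/(1 + 10^+1.80 + 10^+0.63) = 0.01463
DIC = [CO2*]/α₀ = 2.521×10^-5 / 0.01463 = 1.723 mmol/kg
CA = (α₁ + 2α₂)·DIC = (0.9230 + 2×0.06240) × 1.723 = 1.81 mmol/kg

CA = 1.81 mmol/kg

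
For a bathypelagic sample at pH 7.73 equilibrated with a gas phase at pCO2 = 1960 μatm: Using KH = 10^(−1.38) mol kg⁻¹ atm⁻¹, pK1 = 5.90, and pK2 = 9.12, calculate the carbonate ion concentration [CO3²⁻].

[CO2*] = KH · pCO2 = 10^(−1.38) × 1960×10^-6 = 8.171×10^-5 mol/kg
α₀ = 1/(1 + K1/[H⁺] + K1K2/[H⁺]²) = 1/(1 + 10^+1.83 + 10^+0.44) = 0.01401
DIC = [CO2*]/α₀ = 8.171×10^-5 / 0.01401 = 5.831 mmol/kg
[CO3²⁻] = α₂·DIC; α₂ = 0.03859, so [CO3²⁻] = 0.03859 × 5.831 = 0.225 mmol/kg

[CO3²⁻] = 0.225 mmol/kg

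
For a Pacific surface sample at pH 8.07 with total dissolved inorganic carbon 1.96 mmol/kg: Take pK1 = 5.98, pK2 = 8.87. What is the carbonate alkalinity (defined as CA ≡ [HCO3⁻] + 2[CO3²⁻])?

CA = [HCO3⁻] + 2[CO3²⁻] = (α₁ + 2α₂)·DIC
At pH 8.07: [H⁺]/K1 = 10^-2.09 = 0.0081283, K2/[H⁺] = 10^-0.80 = 0.15849
α₁ = 1/(1 + 0.0081283 + 0.15849) = 1/1.1666 = 0.8572; α₂ = α₁·K2/[H⁺] = 0.1359
α₁ + 2α₂ = 1.1289
CA = 1.1289 × 1.96 = 2.21 mmol/kg

CA = 2.21 mmol/kg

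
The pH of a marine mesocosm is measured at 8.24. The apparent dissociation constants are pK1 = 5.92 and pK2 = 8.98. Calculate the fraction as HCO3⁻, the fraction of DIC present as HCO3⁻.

α₁ = 0.843

α₁ = 1 / (1 + [H⁺]/K1 + K2/[H⁺]) = 1 / (1 + 10^-2.32 + 10^-0.74)
   = 1 / (1 + 0.0047863 + 0.18197) = 1/1.1868 = 0.8426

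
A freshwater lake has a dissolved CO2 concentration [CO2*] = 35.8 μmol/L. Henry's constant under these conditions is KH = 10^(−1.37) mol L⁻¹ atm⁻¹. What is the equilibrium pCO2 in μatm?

KH = 10^(−1.37) = 4.266×10^-2 mol L⁻¹ atm⁻¹
pCO2 = [CO2*]/KH = 35.8×10^-6 / 4.266×10^-2 = 8.39×10^-4 atm = 839 μatm

pCO2 = 839 μatm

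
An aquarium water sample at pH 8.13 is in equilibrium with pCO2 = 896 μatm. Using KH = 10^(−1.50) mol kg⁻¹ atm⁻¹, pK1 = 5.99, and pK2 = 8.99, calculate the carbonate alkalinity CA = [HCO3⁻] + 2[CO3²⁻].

[CO2*] = KH · pCO2 = 10^(−1.50) × 896×10^-6 = 2.833×10^-5 mol/kg
α₀ = 1/(1 + K1/[H⁺] + K1K2/[H⁺]²) = 1/(1 + 10^+2.14 + 10^+1.28) = 0.006325
DIC = [CO2*]/α₀ = 2.833×10^-5 / 0.006325 = 4.479 mmol/kg
CA = (α₁ + 2α₂)·DIC = (0.8731 + 2×0.1205) × 4.479 = 4.99 mmol/kg

CA = 4.99 mmol/kg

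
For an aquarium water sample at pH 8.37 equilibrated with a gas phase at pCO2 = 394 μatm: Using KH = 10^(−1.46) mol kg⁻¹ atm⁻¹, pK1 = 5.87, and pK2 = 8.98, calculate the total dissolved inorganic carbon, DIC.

DIC = 5.39 mmol/kg

[CO2*] = KH · pCO2 = 10^(−1.46) × 394×10^-6 = 1.366×10^-5 mol/kg
α₀ = 1/(1 + K1/[H⁺] + K1K2/[H⁺]²) = 1/(1 + 10^+2.50 + 10^+1.89) = 0.002533
DIC = [CO2*]/α₀ = 1.366×10^-5 / 0.002533 = 5.39 mmol/kg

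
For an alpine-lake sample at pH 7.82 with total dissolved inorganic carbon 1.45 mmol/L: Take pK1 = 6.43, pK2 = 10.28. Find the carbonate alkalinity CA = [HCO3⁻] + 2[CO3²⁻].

CA = 1.40 mmol/L

CA = [HCO3⁻] + 2[CO3²⁻] = (α₁ + 2α₂)·DIC
At pH 7.82: [H⁺]/K1 = 10^-1.39 = 0.040738, K2/[H⁺] = 10^-2.46 = 0.0034674
α₁ = 1/(1 + 0.040738 + 0.0034674) = 1/1.0442 = 0.9577; α₂ = α₁·K2/[H⁺] = 0.003321
α₁ + 2α₂ = 0.9643
CA = 0.9643 × 1.45 = 1.40 mmol/L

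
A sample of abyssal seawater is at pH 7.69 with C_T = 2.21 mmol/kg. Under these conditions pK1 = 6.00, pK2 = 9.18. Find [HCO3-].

α₁ = 1 / (1 + [H⁺]/K1 + K2/[H⁺]) = 1 / (1 + 10^-1.69 + 10^-1.49)
   = 1 / (1 + 0.020417 + 0.032359) = 1/1.0528 = 0.9499
[HCO3⁻] = α₁ × DIC = 0.9499 × 2.21 = 2.10 mmol/kg

[HCO3⁻] = 2.10 mmol/kg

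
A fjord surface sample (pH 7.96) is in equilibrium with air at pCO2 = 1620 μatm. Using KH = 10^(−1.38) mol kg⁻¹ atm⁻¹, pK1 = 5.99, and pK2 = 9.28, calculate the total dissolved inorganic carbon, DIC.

[CO2*] = KH · pCO2 = 10^(−1.38) × 1620×10^-6 = 6.753×10^-5 mol/kg
α₀ = 1/(1 + K1/[H⁺] + K1K2/[H⁺]²) = 1/(1 + 10^+1.97 + 10^+0.65) = 0.01012
DIC = [CO2*]/α₀ = 6.753×10^-5 / 0.01012 = 6.67 mmol/kg

DIC = 6.67 mmol/kg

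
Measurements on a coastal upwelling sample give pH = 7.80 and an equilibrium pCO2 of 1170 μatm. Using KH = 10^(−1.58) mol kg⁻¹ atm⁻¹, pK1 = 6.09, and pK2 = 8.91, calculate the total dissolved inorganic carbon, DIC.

[CO2*] = KH · pCO2 = 10^(−1.58) × 1170×10^-6 = 3.077×10^-5 mol/kg
α₀ = 1/(1 + K1/[H⁺] + K1K2/[H⁺]²) = 1/(1 + 10^+1.71 + 10^+0.60) = 0.01777
DIC = [CO2*]/α₀ = 3.077×10^-5 / 0.01777 = 1.73 mmol/kg

DIC = 1.73 mmol/kg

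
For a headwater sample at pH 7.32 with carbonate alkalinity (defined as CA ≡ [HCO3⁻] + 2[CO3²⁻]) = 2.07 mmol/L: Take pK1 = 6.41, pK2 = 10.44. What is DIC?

DIC = 2.32 mmol/L

CA = [HCO3⁻] + 2[CO3²⁻] = (α₁ + 2α₂)·DIC
At pH 7.32: [H⁺]/K1 = 10^-0.91 = 0.12303, K2/[H⁺] = 10^-3.12 = 0.00075858
α₁ = 1/(1 + 0.12303 + 0.00075858) = 1/1.1238 = 0.8898; α₂ = α₁·K2/[H⁺] = 0.0006750
α₁ + 2α₂ = 0.8912
DIC = CA / (α₁ + 2α₂) = 2.07 / 0.8912 = 2.32 mmol/L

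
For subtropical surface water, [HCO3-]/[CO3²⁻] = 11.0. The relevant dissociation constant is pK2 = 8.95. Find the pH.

pH = 7.91

From K2 = [H⁺][CO3²⁻]/[HCO3-]:  pH = pK2 − log₁₀([HCO3-]/[CO3²⁻])
log₁₀(11.0) = +1.041
pH = 8.95 − (+1.041) = 7.91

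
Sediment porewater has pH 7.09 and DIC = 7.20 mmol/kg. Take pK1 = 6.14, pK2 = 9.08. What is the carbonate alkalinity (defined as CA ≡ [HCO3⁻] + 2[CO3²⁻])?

CA = 6.55 mmol/kg

CA = [HCO3⁻] + 2[CO3²⁻] = (α₁ + 2α₂)·DIC
At pH 7.09: [H⁺]/K1 = 10^-0.95 = 0.11220, K2/[H⁺] = 10^-1.99 = 0.010233
α₁ = 1/(1 + 0.11220 + 0.010233) = 1/1.1224 = 0.8909; α₂ = α₁·K2/[H⁺] = 0.009117
α₁ + 2α₂ = 0.9092
CA = 0.9092 × 7.20 = 6.55 mmol/kg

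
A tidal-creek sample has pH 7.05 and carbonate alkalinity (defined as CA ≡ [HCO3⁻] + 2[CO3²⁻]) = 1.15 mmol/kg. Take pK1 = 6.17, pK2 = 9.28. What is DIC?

DIC = 1.29 mmol/kg

CA = [HCO3⁻] + 2[CO3²⁻] = (α₁ + 2α₂)·DIC
At pH 7.05: [H⁺]/K1 = 10^-0.88 = 0.13183, K2/[H⁺] = 10^-2.23 = 0.0058884
α₁ = 1/(1 + 0.13183 + 0.0058884) = 1/1.1377 = 0.8790; α₂ = α₁·K2/[H⁺] = 0.005176
α₁ + 2α₂ = 0.8893
DIC = CA / (α₁ + 2α₂) = 1.15 / 0.8893 = 1.29 mmol/kg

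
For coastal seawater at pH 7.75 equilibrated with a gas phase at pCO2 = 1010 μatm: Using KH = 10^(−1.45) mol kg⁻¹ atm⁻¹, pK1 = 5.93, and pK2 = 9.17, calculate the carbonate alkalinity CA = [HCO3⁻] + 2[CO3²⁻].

CA = 2.55 mmol/kg

[CO2*] = KH · pCO2 = 10^(−1.45) × 1010×10^-6 = 3.584×10^-5 mol/kg
α₀ = 1/(1 + K1/[H⁺] + K1K2/[H⁺]²) = 1/(1 + 10^+1.82 + 10^+0.40) = 0.01437
DIC = [CO2*]/α₀ = 3.584×10^-5 / 0.01437 = 2.494 mmol/kg
CA = (α₁ + 2α₂)·DIC = (0.9495 + 2×0.03610) × 2.494 = 2.55 mmol/kg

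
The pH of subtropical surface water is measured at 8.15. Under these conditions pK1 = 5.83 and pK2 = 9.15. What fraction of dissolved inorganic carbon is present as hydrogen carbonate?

α₁ = 1 / (1 + [H⁺]/K1 + K2/[H⁺]) = 1 / (1 + 10^-2.32 + 10^-1.00)
   = 1 / (1 + 0.0047863 + 0.10000) = 1/1.1048 = 0.9052

α₁ = 0.905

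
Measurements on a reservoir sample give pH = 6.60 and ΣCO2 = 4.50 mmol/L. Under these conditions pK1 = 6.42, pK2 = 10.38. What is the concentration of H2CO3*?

[CO2*] = 1.79 mmol/L

α₀ = 1 / (1 + K1/[H⁺] + K1K2/[H⁺]²) = 1 / (1 + 10^+0.18 + 10^-3.60)
   = 1 / (1 + 1.5136 + 0.00025119) = 1/2.5138 = 0.3978
[CO2*] = α₀ × DIC = 0.3978 × 4.50 = 1.79 mmol/L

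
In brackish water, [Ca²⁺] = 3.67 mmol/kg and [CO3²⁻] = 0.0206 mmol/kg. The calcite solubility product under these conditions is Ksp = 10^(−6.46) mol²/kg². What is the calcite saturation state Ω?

Ksp = 10^(−6.46) = 3.467×10^-7
Ω = [Ca²⁺][CO3²⁻]/Ksp = (3.67×10^-3)(0.0206×10^-3) / 3.467×10^-7 = 0.218

Ω = 0.218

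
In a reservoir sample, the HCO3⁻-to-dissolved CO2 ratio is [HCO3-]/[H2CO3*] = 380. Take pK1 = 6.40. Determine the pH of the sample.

From K1 = [H⁺][HCO3-]/[H2CO3*]:  pH = pK1 + log₁₀([HCO3-]/[H2CO3*])
log₁₀(380) = +2.580
pH = 6.40 + (+2.580) = 8.98

pH = 8.98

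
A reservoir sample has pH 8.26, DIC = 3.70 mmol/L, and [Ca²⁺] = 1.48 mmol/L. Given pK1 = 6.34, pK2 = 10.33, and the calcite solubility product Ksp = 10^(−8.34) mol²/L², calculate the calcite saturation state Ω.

Ω = 9.99

α₂ = 1 / (1 + [H⁺]/K2 + [H⁺]²/(K1K2)) = 1 / (1 + 10^+2.07 + 10^+0.15)
   = 1 / (1 + 117.49 + 1.4125) = 1/119.90 = 0.008340
[CO3²⁻] = α₂ × DIC = 0.008340 × 3.70 = 0.03086 mmol/L
Ksp = 10^(−8.34) = 4.571×10^-9
Ω = [Ca²⁺][CO3²⁻]/Ksp = (1.48×10^-3)(3.086×10^-5) / 4.571×10^-9 = 9.99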